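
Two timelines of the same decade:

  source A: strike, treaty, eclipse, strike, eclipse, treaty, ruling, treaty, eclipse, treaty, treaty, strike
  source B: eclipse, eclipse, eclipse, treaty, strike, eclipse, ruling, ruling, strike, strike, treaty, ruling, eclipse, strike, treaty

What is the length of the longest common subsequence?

Pick strike (source A #1, source B #5), then eclipse (source A #3, source B #6), then strike (source A #4, source B #10), then treaty (source A #6, source B #11), then ruling (source A #7, source B #12), then eclipse (source A #9, source B #13), then treaty (source A #11, source B #15); all 7 events appear in both, in order, and the DP table's final entry dp[12][15] is also 7, so no common subsequence is longer.

7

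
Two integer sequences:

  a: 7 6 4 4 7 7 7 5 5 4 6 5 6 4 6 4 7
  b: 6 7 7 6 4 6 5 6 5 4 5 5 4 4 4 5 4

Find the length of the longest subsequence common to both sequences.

Match 7 at a[1]=b[3], 6 at a[2]=b[4], 4 at a[3]=b[5], 4 at a[4]=b[10], 5 at a[8]=b[11], 5 at a[9]=b[12], 4 at a[10]=b[15], 5 at a[12]=b[16], 4 at a[16]=b[17] — 9 values in the same relative order in both. dp[17][17] = 9 confirms this is the maximum.

9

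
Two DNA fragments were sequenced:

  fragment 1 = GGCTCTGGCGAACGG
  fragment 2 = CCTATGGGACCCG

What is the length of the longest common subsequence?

9

One common subsequence of length 9: C [3,2] → T [4,3] → T [6,5] → G [7,6] → G [8,7] → G [10,8] → A [11,9] → C [13,12] → G [15,13]. The LCS DP gives dp[15][13] = 9, so this is optimal.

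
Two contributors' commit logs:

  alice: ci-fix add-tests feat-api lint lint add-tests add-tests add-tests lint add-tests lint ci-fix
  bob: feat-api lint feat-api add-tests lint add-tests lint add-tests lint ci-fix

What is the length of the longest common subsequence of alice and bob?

Match feat-api [3,1], lint [4,2], lint [5,5], add-tests [8,6], lint [9,7], add-tests [10,8], lint [11,9], ci-fix [12,10] — 8 commits in the same relative order in both, and the DP table's final entry dp[12][10] is also 8, so no common subsequence is longer.

8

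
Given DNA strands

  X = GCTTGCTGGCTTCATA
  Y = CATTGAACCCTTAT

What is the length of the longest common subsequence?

Match C (X #2, Y #1), T (X #3, Y #3), T (X #4, Y #4), G (X #5, Y #5), C (X #6, Y #9), C (X #10, Y #10), T (X #11, Y #11), T (X #12, Y #12), A (X #14, Y #13), T (X #15, Y #14) — 10 bases in the same relative order in both. dp[16][14] = 10 confirms this is the maximum.

10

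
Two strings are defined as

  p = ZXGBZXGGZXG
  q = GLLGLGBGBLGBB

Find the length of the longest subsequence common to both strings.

Match G [3,6], then B [4,7], then G [7,8], then G [8,11] — 4 characters in the same relative order in both. Since dp[11][13] = 4, nothing longer is possible.

4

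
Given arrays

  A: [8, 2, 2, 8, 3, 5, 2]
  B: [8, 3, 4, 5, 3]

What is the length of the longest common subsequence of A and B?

3

Let dp[i][j] be the LCS length of the first i values of A and the first j values of B. dp[i][j] = dp[i-1][j-1]+1 when the i-th and j-th values match, else max(dp[i-1][j], dp[i][j-1]).
    ·  8  3  4  5  3
 ·  0  0  0  0  0  0
 8  0  1  1  1  1  1
 2  0  1  1  1  1  1
 2  0  1  1  1  1  1
 8  0  1  1  1  1  1
 3  0  1  2  2  2  2
 5  0  1  2  2  3  3
 2  0  1  2  2  3  3
dp[7][5] = 3. One LCS (by backtracking along matches): 8, 3, 5.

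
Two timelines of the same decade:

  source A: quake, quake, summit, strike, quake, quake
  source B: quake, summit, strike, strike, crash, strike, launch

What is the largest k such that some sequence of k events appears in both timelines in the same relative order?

3

Match quake [2,1], summit [3,2], strike [4,6] — 3 events in the same relative order in both, and the DP table's final entry dp[6][7] is also 3, so no common subsequence is longer.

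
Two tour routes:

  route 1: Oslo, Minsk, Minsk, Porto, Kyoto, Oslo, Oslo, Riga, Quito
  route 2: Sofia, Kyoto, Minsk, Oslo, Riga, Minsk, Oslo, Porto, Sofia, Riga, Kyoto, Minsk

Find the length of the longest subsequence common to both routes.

Taking Oslo (route 1 #1, route 2 #4), Minsk (route 1 #2, route 2 #6), Porto (route 1 #4, route 2 #8), Kyoto (route 1 #5, route 2 #11) gives a common subsequence of length 4, and the DP table's final entry dp[9][12] is also 4, so no common subsequence is longer.

4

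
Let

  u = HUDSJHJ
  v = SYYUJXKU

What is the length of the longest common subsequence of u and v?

2

Pick U [2,4]; then J [5,5]; all 2 characters appear in both, in order, and the DP table's final entry dp[7][8] is also 2, so no common subsequence is longer.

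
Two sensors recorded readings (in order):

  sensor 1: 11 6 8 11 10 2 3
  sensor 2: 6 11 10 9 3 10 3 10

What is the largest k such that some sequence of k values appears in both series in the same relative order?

Let dp[i][j] be the LCS length of the first i values of sensor 1 and the first j values of sensor 2. dp[i][j] = dp[i-1][j-1]+1 when the i-th and j-th values match, else max(dp[i-1][j], dp[i][j-1]).
    ·  6 11 10  9  3 10  3 10
 ·  0  0  0  0  0  0  0  0  0
11  0  0  1  1  1  1  1  1  1
 6  0  1  1  1  1  1  1  1  1
 8  0  1  1  1  1  1  1  1  1
11  0  1  2  2  2  2  2  2  2
10  0  1  2  3  3  3  3  3  3
 2  0  1  2  3  3  3  3  3  3
 3  0  1  2  3  3  4  4  4  4
dp[7][8] = 4. One LCS (by backtracking along matches): 6, 11, 10, 3.

4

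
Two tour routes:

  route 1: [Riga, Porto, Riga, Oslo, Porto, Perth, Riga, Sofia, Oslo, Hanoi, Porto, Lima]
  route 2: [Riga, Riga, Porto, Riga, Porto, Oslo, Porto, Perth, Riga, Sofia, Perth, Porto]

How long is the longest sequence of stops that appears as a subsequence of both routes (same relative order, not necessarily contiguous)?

9

One common subsequence of length 9: Riga [1,2], then Porto [2,3], then Riga [3,4], then Oslo [4,6], then Porto [5,7], then Perth [6,8], then Riga [7,9], then Sofia [8,10], then Porto [11,12], and the DP table's final entry dp[12][12] is also 9, so no common subsequence is longer.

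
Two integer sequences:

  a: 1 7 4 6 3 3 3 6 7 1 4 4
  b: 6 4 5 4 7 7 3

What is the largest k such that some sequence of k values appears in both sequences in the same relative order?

Let dp[i][j] be the LCS length of the first i values of a and the first j values of b. dp[i][j] = dp[i-1][j-1]+1 when the i-th and j-th values match, else max(dp[i-1][j], dp[i][j-1]).
    ·  6  4  5  4  7  7  3
 ·  0  0  0  0  0  0  0  0
 1  0  0  0  0  0  0  0  0
 7  0  0  0  0  0  1  1  1
 4  0  0  1  1  1  1  1  1
 6  0  1  1  1  1  1  1  1
 3  0  1  1  1  1  1  1  2
 3  0  1  1  1  1  1  1  2
 3  0  1  1  1  1  1  1  2
 6  0  1  1  1  1  1  1  2
 7  0  1  1  1  1  2  2  2
 1  0  1  1  1  1  2  2  2
 4  0  1  2  2  2  2  2  2
 4  0  1  2  2  3  3  3  3
dp[12][7] = 3. One LCS (by backtracking along matches): 6, 4, 4.

3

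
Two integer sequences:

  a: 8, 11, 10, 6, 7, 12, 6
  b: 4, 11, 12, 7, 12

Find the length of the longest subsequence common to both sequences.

3

Pick 11 [2,2], 7 [5,4], 12 [6,5]; all 3 values appear in both, in order. The LCS DP gives dp[7][5] = 3, so this is optimal.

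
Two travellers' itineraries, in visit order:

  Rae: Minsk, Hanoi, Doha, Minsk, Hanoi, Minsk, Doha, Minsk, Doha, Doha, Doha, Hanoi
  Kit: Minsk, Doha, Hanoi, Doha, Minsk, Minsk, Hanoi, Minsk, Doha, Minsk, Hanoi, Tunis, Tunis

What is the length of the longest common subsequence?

Match Minsk [1,1], then Hanoi [2,3], then Doha [3,4], then Minsk [4,6], then Hanoi [5,7], then Minsk [6,8], then Doha [7,9], then Minsk [8,10], then Hanoi [12,11] — 9 stops in the same relative order in both, and the DP table's final entry dp[12][13] is also 9, so no common subsequence is longer.

9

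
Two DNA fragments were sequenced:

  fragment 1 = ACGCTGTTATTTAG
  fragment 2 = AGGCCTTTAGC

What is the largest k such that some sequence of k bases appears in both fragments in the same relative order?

One common subsequence of length 8: A [1,1], then C [2,4], then C [4,5], then T [10,6], then T [11,7], then T [12,8], then A [13,9], then G [14,10]. The LCS DP gives dp[14][11] = 8, so this is optimal.

8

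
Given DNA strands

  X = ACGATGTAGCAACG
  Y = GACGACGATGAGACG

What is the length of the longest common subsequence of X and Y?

Match A (X #1, Y #5); then C (X #2, Y #6); then G (X #3, Y #7); then A (X #4, Y #8); then T (X #5, Y #9); then G (X #6, Y #10); then A (X #8, Y #11); then G (X #9, Y #12); then A (X #12, Y #13); then C (X #13, Y #14); then G (X #14, Y #15) — 11 bases in the same relative order in both. The LCS DP gives dp[14][15] = 11, so this is optimal.

11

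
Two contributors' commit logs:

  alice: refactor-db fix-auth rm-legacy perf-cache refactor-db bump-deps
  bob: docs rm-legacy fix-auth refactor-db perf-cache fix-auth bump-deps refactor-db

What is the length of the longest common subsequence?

3

Taking refactor-db (alice #1, bob #4) → fix-auth (alice #2, bob #6) → refactor-db (alice #5, bob #8) gives a common subsequence of length 3, and the DP table's final entry dp[6][8] is also 3, so no common subsequence is longer.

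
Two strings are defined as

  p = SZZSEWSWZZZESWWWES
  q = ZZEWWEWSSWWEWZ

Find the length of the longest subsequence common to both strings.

Match Z [2,1], then Z [3,2], then E [5,3], then W [6,4], then W [8,5], then E [12,6], then S [13,9], then W [14,10], then W [15,11], then W [16,13] — 10 characters in the same relative order in both. Since dp[18][14] = 10, nothing longer is possible.

10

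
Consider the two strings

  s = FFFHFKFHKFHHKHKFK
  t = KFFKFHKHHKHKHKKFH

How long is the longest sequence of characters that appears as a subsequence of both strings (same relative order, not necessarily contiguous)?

One common subsequence of length 12: F [1,2]; then F [2,3]; then F [3,5]; then H [4,6]; then K [6,7]; then H [8,9]; then K [9,10]; then H [11,11]; then H [12,13]; then K [13,14]; then K [15,15]; then F [16,16]. Since dp[17][17] = 12, nothing longer is possible.

12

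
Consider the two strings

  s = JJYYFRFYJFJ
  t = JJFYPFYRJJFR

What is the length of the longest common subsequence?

Pick J [1,1]; then J [2,2]; then Y [3,4]; then Y [4,7]; then R [6,8]; then J [9,10]; then F [10,11]; all 7 characters appear in both, in order. The LCS DP gives dp[11][12] = 7, so this is optimal.

7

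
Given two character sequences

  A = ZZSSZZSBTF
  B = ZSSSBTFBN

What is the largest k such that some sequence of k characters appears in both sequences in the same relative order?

Let dp[i][j] be the LCS length of the first i characters of A and the first j characters of B. dp[i][j] = dp[i-1][j-1]+1 when the i-th and j-th characters match, else max(dp[i-1][j], dp[i][j-1]).
    ·  Z  S  S  S  B  T  F  B  N
 ·  0  0  0  0  0  0  0  0  0  0
 Z  0  1  1  1  1  1  1  1  1  1
 Z  0  1  1  1  1  1  1  1  1  1
 S  0  1  2  2  2  2  2  2  2  2
 S  0  1  2  3  3  3  3  3  3  3
 Z  0  1  2  3  3  3  3  3  3  3
 Z  0  1  2  3  3  3  3  3  3  3
 S  0  1  2  3  4  4  4  4  4  4
 B  0  1  2  3  4  5  5  5  5  5
 T  0  1  2  3  4  5  6  6  6  6
 F  0  1  2  3  4  5  6  7  7  7
dp[10][9] = 7. One LCS (by backtracking along matches): ZSSSBTF.

7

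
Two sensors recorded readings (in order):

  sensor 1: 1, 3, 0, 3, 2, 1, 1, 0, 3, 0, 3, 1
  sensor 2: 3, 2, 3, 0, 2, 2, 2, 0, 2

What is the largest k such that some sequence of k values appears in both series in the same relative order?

Match 3 (sensor 1 #2, sensor 2 #3), then 0 (sensor 1 #3, sensor 2 #4), then 2 (sensor 1 #5, sensor 2 #7), then 0 (sensor 1 #8, sensor 2 #8) — 4 values in the same relative order in both. Since dp[12][9] = 4, nothing longer is possible.

4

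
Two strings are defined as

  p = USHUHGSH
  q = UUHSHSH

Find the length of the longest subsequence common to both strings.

Taking U at p[1]=q[2] → S at p[2]=q[4] → H at p[5]=q[5] → S at p[7]=q[6] → H at p[8]=q[7] gives a common subsequence of length 5. The LCS DP gives dp[8][7] = 5, so this is optimal.

5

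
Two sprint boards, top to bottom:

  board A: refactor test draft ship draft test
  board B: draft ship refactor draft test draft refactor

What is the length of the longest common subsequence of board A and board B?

4

One common subsequence of length 4: draft (board A #3, board B #1), ship (board A #4, board B #2), draft (board A #5, board B #4), test (board A #6, board B #5), and the DP table's final entry dp[6][7] is also 4, so no common subsequence is longer.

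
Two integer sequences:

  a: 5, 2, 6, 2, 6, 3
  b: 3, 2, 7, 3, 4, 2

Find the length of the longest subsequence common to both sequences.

Let dp[i][j] be the LCS length of the first i values of a and the first j values of b. dp[i][j] = dp[i-1][j-1]+1 when the i-th and j-th values match, else max(dp[i-1][j], dp[i][j-1]).
    ·  3  2  7  3  4  2
 ·  0  0  0  0  0  0  0
 5  0  0  0  0  0  0  0
 2  0  0  1  1  1  1  1
 6  0  0  1  1  1  1  1
 2  0  0  1  1  1  1  2
 6  0  0  1  1  1  1  2
 3  0  1  1  1  2  2  2
dp[6][6] = 2. One LCS (by backtracking along matches): 2, 2.

2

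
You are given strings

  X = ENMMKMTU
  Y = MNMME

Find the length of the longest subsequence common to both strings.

3

Pick N at X[2]=Y[2]; then M at X[3]=Y[3]; then M at X[4]=Y[4]; all 3 characters appear in both, in order. The LCS DP gives dp[8][5] = 3, so this is optimal.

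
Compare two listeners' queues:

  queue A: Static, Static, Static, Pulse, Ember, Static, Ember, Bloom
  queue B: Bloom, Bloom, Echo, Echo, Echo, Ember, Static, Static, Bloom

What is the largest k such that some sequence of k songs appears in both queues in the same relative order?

3

Pick Static at queue A[3]=queue B[7]; then Static at queue A[6]=queue B[8]; then Bloom at queue A[8]=queue B[9]; all 3 songs appear in both, in order. Since dp[8][9] = 3, nothing longer is possible.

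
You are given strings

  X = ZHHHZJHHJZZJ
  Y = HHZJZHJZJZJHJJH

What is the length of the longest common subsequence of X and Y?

9

Pick H (X #3, Y #1) → H (X #4, Y #2) → Z (X #5, Y #3) → J (X #6, Y #4) → H (X #8, Y #6) → J (X #9, Y #7) → Z (X #10, Y #8) → Z (X #11, Y #10) → J (X #12, Y #14); all 9 characters appear in both, in order. Since dp[12][15] = 9, nothing longer is possible.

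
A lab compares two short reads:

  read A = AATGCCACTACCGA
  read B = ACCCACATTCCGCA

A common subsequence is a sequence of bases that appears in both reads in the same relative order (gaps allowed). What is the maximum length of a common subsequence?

Taking A at read A[1]=read B[1]; then C at read A[5]=read B[3]; then C at read A[6]=read B[4]; then A at read A[7]=read B[5]; then C at read A[8]=read B[6]; then T at read A[9]=read B[9]; then C at read A[11]=read B[10]; then C at read A[12]=read B[11]; then G at read A[13]=read B[12]; then A at read A[14]=read B[14] gives a common subsequence of length 10. Since dp[14][14] = 10, nothing longer is possible.

10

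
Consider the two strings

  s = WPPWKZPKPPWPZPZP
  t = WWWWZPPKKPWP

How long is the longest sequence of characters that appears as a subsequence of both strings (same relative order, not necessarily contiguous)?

8

One common subsequence of length 8: W at s[1]=t[4], then P at s[2]=t[6], then P at s[3]=t[7], then K at s[5]=t[8], then K at s[8]=t[9], then P at s[10]=t[10], then W at s[11]=t[11], then P at s[16]=t[12], and the DP table's final entry dp[16][12] is also 8, so no common subsequence is longer.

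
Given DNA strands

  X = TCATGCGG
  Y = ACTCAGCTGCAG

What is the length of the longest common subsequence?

Pick T at X[1]=Y[3], C at X[2]=Y[4], A at X[3]=Y[5], T at X[4]=Y[8], G at X[5]=Y[9], C at X[6]=Y[10], G at X[8]=Y[12]; all 7 bases appear in both, in order, and the DP table's final entry dp[8][12] is also 7, so no common subsequence is longer.

7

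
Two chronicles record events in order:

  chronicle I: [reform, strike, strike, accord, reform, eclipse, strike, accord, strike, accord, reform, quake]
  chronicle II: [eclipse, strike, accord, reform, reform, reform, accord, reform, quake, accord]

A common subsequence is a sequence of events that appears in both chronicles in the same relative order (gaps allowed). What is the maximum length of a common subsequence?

6

Match strike at chronicle I[3]=chronicle II[2]; then accord at chronicle I[4]=chronicle II[3]; then reform at chronicle I[5]=chronicle II[6]; then accord at chronicle I[10]=chronicle II[7]; then reform at chronicle I[11]=chronicle II[8]; then quake at chronicle I[12]=chronicle II[9] — 6 events in the same relative order in both. The LCS DP gives dp[12][10] = 6, so this is optimal.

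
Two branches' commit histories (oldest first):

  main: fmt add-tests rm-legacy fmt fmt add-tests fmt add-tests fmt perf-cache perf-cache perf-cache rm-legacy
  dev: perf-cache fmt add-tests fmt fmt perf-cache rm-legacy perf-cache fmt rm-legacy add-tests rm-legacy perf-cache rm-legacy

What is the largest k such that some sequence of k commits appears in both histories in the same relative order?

Match fmt at main[1]=dev[2]; then add-tests at main[2]=dev[3]; then fmt at main[4]=dev[4]; then fmt at main[5]=dev[5]; then fmt at main[7]=dev[9]; then add-tests at main[8]=dev[11]; then perf-cache at main[12]=dev[13]; then rm-legacy at main[13]=dev[14] — 8 commits in the same relative order in both. The LCS DP gives dp[13][14] = 8, so this is optimal.

8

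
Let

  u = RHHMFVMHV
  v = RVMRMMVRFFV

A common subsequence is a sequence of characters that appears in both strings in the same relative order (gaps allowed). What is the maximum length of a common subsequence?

One common subsequence of length 4: R [1,4] → M [4,6] → F [5,10] → V [9,11]. dp[9][11] = 4 confirms this is the maximum.

4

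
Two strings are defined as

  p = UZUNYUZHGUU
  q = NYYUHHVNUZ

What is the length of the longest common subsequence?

Pick N (p #4, q #1) → Y (p #5, q #3) → U (p #6, q #4) → H (p #8, q #6) → U (p #10, q #9); all 5 characters appear in both, in order. The LCS DP gives dp[11][10] = 5, so this is optimal.

5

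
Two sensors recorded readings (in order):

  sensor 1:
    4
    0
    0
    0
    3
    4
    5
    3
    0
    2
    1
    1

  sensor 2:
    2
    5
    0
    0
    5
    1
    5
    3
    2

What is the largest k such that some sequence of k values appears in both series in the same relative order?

5

Taking 0 [2,3], then 0 [3,4], then 5 [7,7], then 3 [8,8], then 2 [10,9] gives a common subsequence of length 5. The LCS DP gives dp[12][9] = 5, so this is optimal.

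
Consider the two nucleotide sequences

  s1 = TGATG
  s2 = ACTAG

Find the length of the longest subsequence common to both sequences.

3

Let dp[i][j] be the LCS length of the first i bases of s1 and the first j bases of s2. dp[i][j] = dp[i-1][j-1]+1 when the i-th and j-th bases match, else max(dp[i-1][j], dp[i][j-1]).
    ·  A  C  T  A  G
 ·  0  0  0  0  0  0
 T  0  0  0  1  1  1
 G  0  0  0  1  1  2
 A  0  1  1  1  2  2
 T  0  1  1  2  2  2
 G  0  1  1  2  2  3
dp[5][5] = 3. One LCS (by backtracking along matches): TAG.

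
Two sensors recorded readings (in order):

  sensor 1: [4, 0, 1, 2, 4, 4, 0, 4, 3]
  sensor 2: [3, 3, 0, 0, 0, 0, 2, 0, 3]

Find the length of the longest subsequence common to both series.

Let dp[i][j] be the LCS length of the first i values of sensor 1 and the first j values of sensor 2. dp[i][j] = dp[i-1][j-1]+1 when the i-th and j-th values match, else max(dp[i-1][j], dp[i][j-1]).
    ·  3  3  0  0  0  0  2  0  3
 ·  0  0  0  0  0  0  0  0  0  0
 4  0  0  0  0  0  0  0  0  0  0
 0  0  0  0  1  1  1  1  1  1  1
 1  0  0  0  1  1  1  1  1  1  1
 2  0  0  0  1  1  1  1  2  2  2
 4  0  0  0  1  1  1  1  2  2  2
 4  0  0  0  1  1  1  1  2  2  2
 0  0  0  0  1  2  2  2  2  3  3
 4  0  0  0  1  2  2  2  2  3  3
 3  0  1  1  1  2  2  2  2  3  4
dp[9][9] = 4. One LCS (by backtracking along matches): 0, 2, 0, 3.

4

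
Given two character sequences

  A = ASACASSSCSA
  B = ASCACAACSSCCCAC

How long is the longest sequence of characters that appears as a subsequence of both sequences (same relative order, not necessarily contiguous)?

9

One common subsequence of length 9: A (A #1, B #1); then S (A #2, B #2); then A (A #3, B #4); then C (A #4, B #5); then A (A #5, B #7); then S (A #6, B #9); then S (A #7, B #10); then C (A #9, B #13); then A (A #11, B #14), and the DP table's final entry dp[11][15] is also 9, so no common subsequence is longer.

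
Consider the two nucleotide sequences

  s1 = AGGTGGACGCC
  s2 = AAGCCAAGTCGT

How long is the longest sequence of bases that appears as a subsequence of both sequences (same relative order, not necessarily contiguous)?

6

One common subsequence of length 6: A at s1[1]=s2[2], G at s1[2]=s2[3], G at s1[3]=s2[8], T at s1[4]=s2[9], C at s1[8]=s2[10], G at s1[9]=s2[11]. The LCS DP gives dp[11][12] = 6, so this is optimal.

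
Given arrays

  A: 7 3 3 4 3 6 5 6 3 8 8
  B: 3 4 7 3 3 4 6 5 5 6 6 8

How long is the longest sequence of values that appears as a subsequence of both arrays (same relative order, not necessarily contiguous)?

8

Let dp[i][j] be the LCS length of the first i values of A and the first j values of B. dp[i][j] = dp[i-1][j-1]+1 when the i-th and j-th values match, else max(dp[i-1][j], dp[i][j-1]).
    ·  3  4  7  3  3  4  6  5  5  6  6  8
 ·  0  0  0  0  0  0  0  0  0  0  0  0  0
 7  0  0  0  1  1  1  1  1  1  1  1  1  1
 3  0  1  1  1  2  2  2  2  2  2  2  2  2
 3  0  1  1  1  2  3  3  3  3  3  3  3  3
 4  0  1  2  2  2  3  4  4  4  4  4  4  4
 3  0  1  2  2  3  3  4  4  4  4  4  4  4
 6  0  1  2  2  3  3  4  5  5  5  5  5  5
 5  0  1  2  2  3  3  4  5  6  6  6  6  6
 6  0  1  2  2  3  3  4  5  6  6  7  7  7
 3  0  1  2  2  3  4  4  5  6  6  7  7  7
 8  0  1  2  2  3  4  4  5  6  6  7  7  8
 8  0  1  2  2  3  4  4  5  6  6  7  7  8
dp[11][12] = 8. One LCS (by backtracking along matches): 7, 3, 3, 4, 6, 5, 6, 8.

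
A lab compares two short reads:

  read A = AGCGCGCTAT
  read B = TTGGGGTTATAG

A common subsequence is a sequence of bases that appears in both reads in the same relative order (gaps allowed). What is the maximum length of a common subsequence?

6

Pick G at read A[2]=read B[4], then G at read A[4]=read B[5], then G at read A[6]=read B[6], then T at read A[8]=read B[8], then A at read A[9]=read B[9], then T at read A[10]=read B[10]; all 6 bases appear in both, in order. dp[10][12] = 6 confirms this is the maximum.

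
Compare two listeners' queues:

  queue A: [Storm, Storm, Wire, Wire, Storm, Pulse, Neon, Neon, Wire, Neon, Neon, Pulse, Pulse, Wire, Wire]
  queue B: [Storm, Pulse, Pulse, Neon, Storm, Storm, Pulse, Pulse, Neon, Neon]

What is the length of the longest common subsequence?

Pick Storm (queue A #1, queue B #1); then Storm (queue A #2, queue B #5); then Storm (queue A #5, queue B #6); then Pulse (queue A #6, queue B #8); then Neon (queue A #10, queue B #9); then Neon (queue A #11, queue B #10); all 6 songs appear in both, in order, and the DP table's final entry dp[15][10] is also 6, so no common subsequence is longer.

6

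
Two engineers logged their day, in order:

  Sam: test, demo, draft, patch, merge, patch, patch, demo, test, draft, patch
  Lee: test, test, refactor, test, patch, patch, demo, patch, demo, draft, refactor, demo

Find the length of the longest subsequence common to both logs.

6

Pick test (Sam #1, Lee #4); then patch (Sam #4, Lee #5); then patch (Sam #6, Lee #6); then patch (Sam #7, Lee #8); then demo (Sam #8, Lee #9); then draft (Sam #10, Lee #10); all 6 tasks appear in both, in order. dp[11][12] = 6 confirms this is the maximum.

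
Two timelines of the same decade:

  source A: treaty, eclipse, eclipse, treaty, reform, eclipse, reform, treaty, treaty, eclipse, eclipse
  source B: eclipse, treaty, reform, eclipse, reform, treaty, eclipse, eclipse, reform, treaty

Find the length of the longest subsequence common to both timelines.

8

Taking eclipse (source A #3, source B #1), then treaty (source A #4, source B #2), then reform (source A #5, source B #3), then eclipse (source A #6, source B #4), then reform (source A #7, source B #5), then treaty (source A #9, source B #6), then eclipse (source A #10, source B #7), then eclipse (source A #11, source B #8) gives a common subsequence of length 8, and the DP table's final entry dp[11][10] is also 8, so no common subsequence is longer.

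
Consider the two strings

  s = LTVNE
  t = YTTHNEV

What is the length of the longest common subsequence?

Let dp[i][j] be the LCS length of the first i characters of s and the first j characters of t. dp[i][j] = dp[i-1][j-1]+1 when the i-th and j-th characters match, else max(dp[i-1][j], dp[i][j-1]).
    ·  Y  T  T  H  N  E  V
 ·  0  0  0  0  0  0  0  0
 L  0  0  0  0  0  0  0  0
 T  0  0  1  1  1  1  1  1
 V  0  0  1  1  1  1  1  2
 N  0  0  1  1  1  2  2  2
 E  0  0  1  1  1  2  3  3
dp[5][7] = 3. One LCS (by backtracking along matches): TNE.

3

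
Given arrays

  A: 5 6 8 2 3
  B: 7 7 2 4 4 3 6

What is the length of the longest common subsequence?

2

Let dp[i][j] be the LCS length of the first i values of A and the first j values of B. dp[i][j] = dp[i-1][j-1]+1 when the i-th and j-th values match, else max(dp[i-1][j], dp[i][j-1]).
    ·  7  7  2  4  4  3  6
 ·  0  0  0  0  0  0  0  0
 5  0  0  0  0  0  0  0  0
 6  0  0  0  0  0  0  0  1
 8  0  0  0  0  0  0  0  1
 2  0  0  0  1  1  1  1  1
 3  0  0  0  1  1  1  2  2
dp[5][7] = 2. One LCS (by backtracking along matches): 2, 3.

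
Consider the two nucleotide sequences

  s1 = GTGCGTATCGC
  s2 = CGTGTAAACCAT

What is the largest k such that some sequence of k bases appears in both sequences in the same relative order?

One common subsequence of length 7: G [1,2], T [2,3], G [5,4], T [6,5], A [7,8], C [9,9], C [11,10], and the DP table's final entry dp[11][12] is also 7, so no common subsequence is longer.

7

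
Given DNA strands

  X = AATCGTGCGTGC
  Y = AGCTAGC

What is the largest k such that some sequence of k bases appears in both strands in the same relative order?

6

Let dp[i][j] be the LCS length of the first i bases of X and the first j bases of Y. dp[i][j] = dp[i-1][j-1]+1 when the i-th and j-th bases match, else max(dp[i-1][j], dp[i][j-1]).
    ·  A  G  C  T  A  G  C
 ·  0  0  0  0  0  0  0  0
 A  0  1  1  1  1  1  1  1
 A  0  1  1  1  1  2  2  2
 T  0  1  1  1  2  2  2  2
 C  0  1  1  2  2  2  2  3
 G  0  1  2  2  2  2  3  3
 T  0  1  2  2  3  3  3  3
 G  0  1  2  2  3  3  4  4
 C  0  1  2  3  3  3  4  5
 G  0  1  2  3  3  3  4  5
 T  0  1  2  3  4  4  4  5
 G  0  1  2  3  4  4  5  5
 C  0  1  2  3  4  4  5  6
dp[12][7] = 6. One LCS (by backtracking along matches): AGCTGC.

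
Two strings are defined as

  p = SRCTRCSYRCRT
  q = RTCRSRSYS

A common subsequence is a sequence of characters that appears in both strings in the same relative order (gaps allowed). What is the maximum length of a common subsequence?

Let dp[i][j] be the LCS length of the first i characters of p and the first j characters of q. dp[i][j] = dp[i-1][j-1]+1 when the i-th and j-th characters match, else max(dp[i-1][j], dp[i][j-1]).
    ·  R  T  C  R  S  R  S  Y  S
 ·  0  0  0  0  0  0  0  0  0  0
 S  0  0  0  0  0  1  1  1  1  1
 R  0  1  1  1  1  1  2  2  2  2
 C  0  1  1  2  2  2  2  2  2  2
 T  0  1  2  2  2  2  2  2  2  2
 R  0  1  2  2  3  3  3  3  3  3
 C  0  1  2  3  3  3  3  3  3  3
 S  0  1  2  3  3  4  4  4  4  4
 Y  0  1  2  3  3  4  4  4  5  5
 R  0  1  2  3  4  4  5  5  5  5
 C  0  1  2  3  4  4  5  5  5  5
 R  0  1  2  3  4  4  5  5  5  5
 T  0  1  2  3  4  4  5  5  5  5
dp[12][9] = 5. One LCS (by backtracking along matches): RCRSY.

5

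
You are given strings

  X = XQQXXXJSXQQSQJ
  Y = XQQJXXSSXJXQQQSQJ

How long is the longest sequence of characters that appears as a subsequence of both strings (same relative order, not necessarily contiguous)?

Match X [1,1], then Q [2,2], then Q [3,3], then X [4,5], then X [5,6], then X [6,9], then J [7,10], then X [9,11], then Q [10,13], then Q [11,14], then S [12,15], then Q [13,16], then J [14,17] — 13 characters in the same relative order in both. The LCS DP gives dp[14][17] = 13, so this is optimal.

13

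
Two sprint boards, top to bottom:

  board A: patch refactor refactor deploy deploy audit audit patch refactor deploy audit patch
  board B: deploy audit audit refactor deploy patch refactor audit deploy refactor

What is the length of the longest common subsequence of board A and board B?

Match deploy [5,1]; then audit [6,2]; then audit [7,3]; then patch [8,6]; then refactor [9,7]; then deploy [10,9] — 6 tasks in the same relative order in both. Since dp[12][10] = 6, nothing longer is possible.

6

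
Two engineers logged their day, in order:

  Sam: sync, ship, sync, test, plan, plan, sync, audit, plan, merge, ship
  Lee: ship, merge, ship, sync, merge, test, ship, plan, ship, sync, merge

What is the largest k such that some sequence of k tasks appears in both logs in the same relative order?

6

Match ship at Sam[2]=Lee[3], then sync at Sam[3]=Lee[4], then test at Sam[4]=Lee[6], then plan at Sam[5]=Lee[8], then sync at Sam[7]=Lee[10], then merge at Sam[10]=Lee[11] — 6 tasks in the same relative order in both. The LCS DP gives dp[11][11] = 6, so this is optimal.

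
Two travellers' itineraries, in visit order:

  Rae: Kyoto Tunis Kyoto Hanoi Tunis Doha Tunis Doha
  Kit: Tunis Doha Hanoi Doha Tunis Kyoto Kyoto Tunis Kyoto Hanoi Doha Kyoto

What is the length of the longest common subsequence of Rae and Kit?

5

Match Kyoto (Rae #1, Kit #7), then Tunis (Rae #2, Kit #8), then Kyoto (Rae #3, Kit #9), then Hanoi (Rae #4, Kit #10), then Doha (Rae #6, Kit #11) — 5 stops in the same relative order in both. dp[8][12] = 5 confirms this is the maximum.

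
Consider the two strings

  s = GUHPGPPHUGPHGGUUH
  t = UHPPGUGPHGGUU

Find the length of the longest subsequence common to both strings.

12

Match U at s[2]=t[1]; then H at s[3]=t[2]; then P at s[4]=t[4]; then G at s[5]=t[5]; then U at s[9]=t[6]; then G at s[10]=t[7]; then P at s[11]=t[8]; then H at s[12]=t[9]; then G at s[13]=t[10]; then G at s[14]=t[11]; then U at s[15]=t[12]; then U at s[16]=t[13] — 12 characters in the same relative order in both. Since dp[17][13] = 12, nothing longer is possible.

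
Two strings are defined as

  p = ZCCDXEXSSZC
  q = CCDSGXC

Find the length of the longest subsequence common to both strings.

Pick C (p #2, q #1) → C (p #3, q #2) → D (p #4, q #3) → X (p #7, q #6) → C (p #11, q #7); all 5 characters appear in both, in order. dp[11][7] = 5 confirms this is the maximum.

5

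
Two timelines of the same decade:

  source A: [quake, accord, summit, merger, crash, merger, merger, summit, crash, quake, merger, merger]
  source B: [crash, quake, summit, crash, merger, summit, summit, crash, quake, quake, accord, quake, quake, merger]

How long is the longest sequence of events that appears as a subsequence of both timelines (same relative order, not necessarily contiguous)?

8

Pick quake (source A #1, source B #2) → summit (source A #3, source B #3) → crash (source A #5, source B #4) → merger (source A #6, source B #5) → summit (source A #8, source B #7) → crash (source A #9, source B #8) → quake (source A #10, source B #13) → merger (source A #12, source B #14); all 8 events appear in both, in order. Since dp[12][14] = 8, nothing longer is possible.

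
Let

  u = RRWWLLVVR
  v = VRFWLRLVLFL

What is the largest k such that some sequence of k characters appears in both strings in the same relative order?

Let dp[i][j] be the LCS length of the first i characters of u and the first j characters of v. dp[i][j] = dp[i-1][j-1]+1 when the i-th and j-th characters match, else max(dp[i-1][j], dp[i][j-1]).
    ·  V  R  F  W  L  R  L  V  L  F  L
 ·  0  0  0  0  0  0  0  0  0  0  0  0
 R  0  0  1  1  1  1  1  1  1  1  1  1
 R  0  0  1  1  1  1  2  2  2  2  2  2
 W  0  0  1  1  2  2  2  2  2  2  2  2
 W  0  0  1  1  2  2  2  2  2  2  2  2
 L  0  0  1  1  2  3  3  3  3  3  3  3
 L  0  0  1  1  2  3  3  4  4  4  4  4
 V  0  1  1  1  2  3  3  4  5  5  5  5
 V  0  1  1  1  2  3  3  4  5  5  5  5
 R  0  1  2  2  2  3  4  4  5  5  5  5
dp[9][11] = 5. One LCS (by backtracking along matches): RWLLV.

5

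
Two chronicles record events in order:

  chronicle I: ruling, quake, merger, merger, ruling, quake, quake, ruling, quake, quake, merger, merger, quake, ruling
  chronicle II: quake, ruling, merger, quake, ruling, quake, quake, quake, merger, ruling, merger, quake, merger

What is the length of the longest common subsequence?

9

Taking ruling [1,2] → quake [2,4] → ruling [5,5] → quake [7,6] → quake [9,7] → quake [10,8] → merger [11,9] → merger [12,11] → quake [13,12] gives a common subsequence of length 9. dp[14][13] = 9 confirms this is the maximum.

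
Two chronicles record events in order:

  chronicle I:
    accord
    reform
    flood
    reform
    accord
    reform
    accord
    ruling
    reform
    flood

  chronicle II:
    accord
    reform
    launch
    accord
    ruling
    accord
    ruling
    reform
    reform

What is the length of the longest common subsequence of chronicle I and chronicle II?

6

Taking accord (chronicle I #1, chronicle II #1) → reform (chronicle I #2, chronicle II #2) → accord (chronicle I #5, chronicle II #4) → accord (chronicle I #7, chronicle II #6) → ruling (chronicle I #8, chronicle II #7) → reform (chronicle I #9, chronicle II #9) gives a common subsequence of length 6. Since dp[10][9] = 6, nothing longer is possible.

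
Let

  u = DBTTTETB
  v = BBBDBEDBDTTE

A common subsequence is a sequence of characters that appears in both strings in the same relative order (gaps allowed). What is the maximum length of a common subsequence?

5

Pick D at u[1]=v[7], then B at u[2]=v[8], then T at u[4]=v[10], then T at u[5]=v[11], then E at u[6]=v[12]; all 5 characters appear in both, in order. Since dp[8][12] = 5, nothing longer is possible.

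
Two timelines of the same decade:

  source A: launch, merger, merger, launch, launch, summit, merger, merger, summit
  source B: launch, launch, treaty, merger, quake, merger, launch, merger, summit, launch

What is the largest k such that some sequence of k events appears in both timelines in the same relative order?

6

Match launch (source A #1, source B #2) → merger (source A #2, source B #4) → merger (source A #3, source B #6) → launch (source A #5, source B #7) → merger (source A #8, source B #8) → summit (source A #9, source B #9) — 6 events in the same relative order in both. Since dp[9][10] = 6, nothing longer is possible.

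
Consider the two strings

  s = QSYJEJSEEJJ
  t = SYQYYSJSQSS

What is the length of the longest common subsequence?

4

Let dp[i][j] be the LCS length of the first i characters of s and the first j characters of t. dp[i][j] = dp[i-1][j-1]+1 when the i-th and j-th characters match, else max(dp[i-1][j], dp[i][j-1]).
    ·  S  Y  Q  Y  Y  S  J  S  Q  S  S
 ·  0  0  0  0  0  0  0  0  0  0  0  0
 Q  0  0  0  1  1  1  1  1  1  1  1  1
 S  0  1  1  1  1  1  2  2  2  2  2  2
 Y  0  1  2  2  2  2  2  2  2  2  2  2
 J  0  1  2  2  2  2  2  3  3  3  3  3
 E  0  1  2  2  2  2  2  3  3  3  3  3
 J  0  1  2  2  2  2  2  3  3  3  3  3
 S  0  1  2  2  2  2  3  3  4  4  4  4
 E  0  1  2  2  2  2  3  3  4  4  4  4
 E  0  1  2  2  2  2  3  3  4  4  4  4
 J  0  1  2  2  2  2  3  4  4  4  4  4
 J  0  1  2  2  2  2  3  4  4  4  4  4
dp[11][11] = 4. One LCS (by backtracking along matches): QSJS.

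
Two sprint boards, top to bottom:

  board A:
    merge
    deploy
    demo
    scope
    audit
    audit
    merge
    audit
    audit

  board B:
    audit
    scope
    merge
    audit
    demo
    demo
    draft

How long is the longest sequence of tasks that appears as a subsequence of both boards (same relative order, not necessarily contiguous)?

3

Taking scope (board A #4, board B #2); then merge (board A #7, board B #3); then audit (board A #8, board B #4) gives a common subsequence of length 3. The LCS DP gives dp[9][7] = 3, so this is optimal.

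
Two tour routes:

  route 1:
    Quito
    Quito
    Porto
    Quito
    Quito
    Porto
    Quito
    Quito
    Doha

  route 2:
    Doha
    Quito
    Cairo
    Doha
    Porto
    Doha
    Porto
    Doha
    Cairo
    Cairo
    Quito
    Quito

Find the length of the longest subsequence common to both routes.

Match Quito [1,2]; then Porto [3,5]; then Porto [6,7]; then Quito [7,11]; then Quito [8,12] — 5 stops in the same relative order in both, and the DP table's final entry dp[9][12] is also 5, so no common subsequence is longer.

5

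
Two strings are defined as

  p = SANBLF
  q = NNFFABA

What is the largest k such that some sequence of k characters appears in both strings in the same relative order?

2

Let dp[i][j] be the LCS length of the first i characters of p and the first j characters of q. dp[i][j] = dp[i-1][j-1]+1 when the i-th and j-th characters match, else max(dp[i-1][j], dp[i][j-1]).
    ·  N  N  F  F  A  B  A
 ·  0  0  0  0  0  0  0  0
 S  0  0  0  0  0  0  0  0
 A  0  0  0  0  0  1  1  1
 N  0  1  1  1  1  1  1  1
 B  0  1  1  1  1  1  2  2
 L  0  1  1  1  1  1  2  2
 F  0  1  1  2  2  2  2  2
dp[6][7] = 2. One LCS (by backtracking along matches): AB.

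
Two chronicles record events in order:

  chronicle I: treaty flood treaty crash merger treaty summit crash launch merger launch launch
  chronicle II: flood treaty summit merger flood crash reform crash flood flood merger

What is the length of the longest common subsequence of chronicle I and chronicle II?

5

One common subsequence of length 5: treaty [1,2]; then flood [2,5]; then crash [4,6]; then crash [8,8]; then merger [10,11]. Since dp[12][11] = 5, nothing longer is possible.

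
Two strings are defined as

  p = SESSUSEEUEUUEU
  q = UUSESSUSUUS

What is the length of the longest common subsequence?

8

Match S (p #1, q #3); then E (p #2, q #4); then S (p #3, q #5); then S (p #4, q #6); then U (p #5, q #7); then S (p #6, q #8); then U (p #9, q #9); then U (p #11, q #10) — 8 characters in the same relative order in both. The LCS DP gives dp[14][11] = 8, so this is optimal.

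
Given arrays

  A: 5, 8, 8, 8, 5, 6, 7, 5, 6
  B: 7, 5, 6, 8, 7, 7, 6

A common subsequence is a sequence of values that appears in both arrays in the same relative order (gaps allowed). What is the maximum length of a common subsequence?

4

Match 5 (A #1, B #2); then 8 (A #2, B #4); then 7 (A #7, B #6); then 6 (A #9, B #7) — 4 values in the same relative order in both, and the DP table's final entry dp[9][7] is also 4, so no common subsequence is longer.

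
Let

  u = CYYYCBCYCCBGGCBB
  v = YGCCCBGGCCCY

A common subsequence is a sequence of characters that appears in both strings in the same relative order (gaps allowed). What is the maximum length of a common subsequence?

8

Pick Y (u #2, v #1), C (u #7, v #3), C (u #9, v #4), C (u #10, v #5), B (u #11, v #6), G (u #12, v #7), G (u #13, v #8), C (u #14, v #11); all 8 characters appear in both, in order. dp[16][12] = 8 confirms this is the maximum.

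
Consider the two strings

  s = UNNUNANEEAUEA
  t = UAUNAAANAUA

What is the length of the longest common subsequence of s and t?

Taking U (s #1, t #1), U (s #4, t #3), N (s #5, t #4), A (s #6, t #7), N (s #7, t #8), A (s #10, t #9), U (s #11, t #10), A (s #13, t #11) gives a common subsequence of length 8, and the DP table's final entry dp[13][11] is also 8, so no common subsequence is longer.

8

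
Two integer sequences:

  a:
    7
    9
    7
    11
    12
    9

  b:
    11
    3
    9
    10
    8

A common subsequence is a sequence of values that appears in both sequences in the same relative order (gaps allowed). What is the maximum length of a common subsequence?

2

Taking 11 [4,1], 9 [6,3] gives a common subsequence of length 2. Since dp[6][5] = 2, nothing longer is possible.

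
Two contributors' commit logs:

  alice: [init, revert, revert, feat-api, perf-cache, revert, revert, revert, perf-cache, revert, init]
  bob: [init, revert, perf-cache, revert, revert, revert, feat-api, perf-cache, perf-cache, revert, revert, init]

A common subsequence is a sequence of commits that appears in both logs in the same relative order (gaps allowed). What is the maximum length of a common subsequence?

Taking init at alice[1]=bob[1]; then revert at alice[3]=bob[2]; then perf-cache at alice[5]=bob[3]; then revert at alice[6]=bob[4]; then revert at alice[7]=bob[5]; then revert at alice[8]=bob[6]; then perf-cache at alice[9]=bob[9]; then revert at alice[10]=bob[11]; then init at alice[11]=bob[12] gives a common subsequence of length 9. The LCS DP gives dp[11][12] = 9, so this is optimal.

9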